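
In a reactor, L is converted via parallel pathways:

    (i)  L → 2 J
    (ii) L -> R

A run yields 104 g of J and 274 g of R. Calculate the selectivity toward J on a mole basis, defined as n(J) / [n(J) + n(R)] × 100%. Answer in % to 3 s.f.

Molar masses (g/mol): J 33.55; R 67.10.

n(J) = 104 / 33.55 = 3.100 mol
n(R) = 274 / 67.10 = 4.083 mol
selectivity = 3.100/(3.100+4.083) × 100 = 43.16 %

43.2 %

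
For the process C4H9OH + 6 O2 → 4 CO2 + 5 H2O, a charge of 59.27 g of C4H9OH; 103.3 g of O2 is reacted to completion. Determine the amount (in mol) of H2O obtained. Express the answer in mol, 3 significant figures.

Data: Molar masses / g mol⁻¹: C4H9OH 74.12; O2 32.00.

2.69 mol

n(C4H9OH) = 59.27 / 74.12 = 0.7996 mol
n(O2) = 103.3 / 32.00 = 3.228 mol
n/ν for C4H9OH = 0.7996/1 = 0.7996
n/ν for O2 = 3.228/6 = 0.5380
Smallest n/ν is O2 → limiting reagent.
n(H2O) = (5/6) × 3.228 = 2.690 mol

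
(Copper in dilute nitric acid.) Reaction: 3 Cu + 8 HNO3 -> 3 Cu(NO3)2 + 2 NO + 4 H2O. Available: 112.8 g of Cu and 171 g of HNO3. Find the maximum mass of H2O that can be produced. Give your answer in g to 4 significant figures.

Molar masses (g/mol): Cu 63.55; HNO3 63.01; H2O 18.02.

24.45 g

n(Cu) = 112.8 / 63.55 = 1.775 mol
n(HNO3) = 171.0 / 63.01 = 2.714 mol
n/ν for Cu = 1.775/3 = 0.5917
n/ν for HNO3 = 2.714/8 = 0.3393
Smallest n/ν is HNO3 → limiting reagent.
n(H2O) = (4/8) × 2.714 = 1.357 mol
mass = 1.357 × 18.02 = 24.45 g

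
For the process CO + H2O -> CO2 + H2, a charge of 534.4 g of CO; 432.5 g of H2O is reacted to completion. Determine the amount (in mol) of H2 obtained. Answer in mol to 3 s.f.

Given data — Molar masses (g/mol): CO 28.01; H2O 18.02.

19.1 mol

n(CO) = 534.4 / 28.01 = 19.08 mol
n(H2O) = 432.5 / 18.02 = 24.00 mol
n/ν for CO = 19.08/1 = 19.08
n/ν for H2O = 24.00/1 = 24.00
Smallest n/ν is CO → limiting reagent.
n(H2) = (1/1) × 19.08 = 19.08 mol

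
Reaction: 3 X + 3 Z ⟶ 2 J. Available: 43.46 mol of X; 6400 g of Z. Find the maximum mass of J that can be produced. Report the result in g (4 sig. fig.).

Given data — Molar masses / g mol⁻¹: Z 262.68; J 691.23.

n(X) = 43.46 mol
n(Z) = 6400 / 262.68 = 24.36 mol
n/ν for X = 43.46/3 = 14.49
n/ν for Z = 24.36/3 = 8.120
Smallest n/ν is Z → limiting reagent.
n(J) = (2/3) × 24.36 = 16.24 mol
mass = 16.24 × 691.23 = 11230 g

11230 g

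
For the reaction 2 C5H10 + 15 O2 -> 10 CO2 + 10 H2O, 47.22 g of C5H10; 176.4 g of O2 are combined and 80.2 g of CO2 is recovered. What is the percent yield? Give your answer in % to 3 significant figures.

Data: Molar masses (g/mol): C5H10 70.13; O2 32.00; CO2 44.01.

n(C5H10) = 47.22 / 70.13 = 0.6733 mol
n(O2) = 176.4 / 32.00 = 5.513 mol
n/ν for C5H10 = 0.6733/2 = 0.3367
n/ν for O2 = 5.513/15 = 0.3675
Smallest n/ν is C5H10 → limiting reagent.
theoretical n(CO2) = (10/2) × 0.6733 = 3.367 mol → 148.2 g
% yield = 80.2 / 148.2 × 100 = 54.12 %

54.1 %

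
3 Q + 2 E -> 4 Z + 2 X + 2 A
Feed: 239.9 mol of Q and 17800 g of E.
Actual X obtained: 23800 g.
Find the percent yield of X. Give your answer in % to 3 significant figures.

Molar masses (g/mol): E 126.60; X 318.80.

53.1 %

n(Q) = 239.9 mol
n(E) = 17800 / 126.60 = 140.6 mol
n/ν → Q: 79.97, E: 70.30; E is limiting.
theoretical n(X) = (2/2) × 140.6 = 140.6 mol → 44820 g
% yield = 23800 / 44820 × 100 = 53.10 %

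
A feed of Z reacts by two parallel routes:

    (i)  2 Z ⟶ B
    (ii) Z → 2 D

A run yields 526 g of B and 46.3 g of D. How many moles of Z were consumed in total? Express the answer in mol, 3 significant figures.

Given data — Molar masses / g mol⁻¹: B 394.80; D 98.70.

n(B) = 526 / 394.80 = 1.332 mol
n(D) = 46.3 / 98.70 = 0.4691 mol
n(Z) via (i) = (2/1)×1.332 = 2.664 mol
n(Z) via (ii) = (1/2)×0.4691 = 0.2346 mol
total n(Z) = 2.664 + 0.2346 = 2.899 mol

2.90 mol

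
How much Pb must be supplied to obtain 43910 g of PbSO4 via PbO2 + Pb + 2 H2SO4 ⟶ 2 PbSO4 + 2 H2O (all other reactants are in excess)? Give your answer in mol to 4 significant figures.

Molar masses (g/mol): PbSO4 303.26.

n(PbSO4) = 43910 / 303.26 = 144.8 mol
n(Pb) = (1/2) × 144.8 = 72.40 mol

72.40 mol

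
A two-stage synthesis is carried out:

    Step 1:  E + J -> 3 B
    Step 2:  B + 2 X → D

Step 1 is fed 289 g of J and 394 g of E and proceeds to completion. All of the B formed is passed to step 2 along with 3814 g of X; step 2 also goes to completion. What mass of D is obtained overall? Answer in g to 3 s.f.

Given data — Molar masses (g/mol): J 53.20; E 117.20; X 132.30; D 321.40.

3240 g

Step 1:
n(J) = 289.0 / 53.20 = 5.432 mol
n(E) = 394.0 / 117.20 = 3.362 mol
n/ν → J: 5.432, E: 3.362; E is limiting.
n(B) produced = (3/1) × 3.362 = 10.09 mol
Step 2:
n(B) available = 10.09 mol
n(X) = 3814 / 132.30 = 28.83 mol
n/ν → B: 10.09, X: 14.42; B is limiting.
n(D) = (1/1) × 10.09 = 10.09 mol
mass = 10.09 × 321.40 = 3243 g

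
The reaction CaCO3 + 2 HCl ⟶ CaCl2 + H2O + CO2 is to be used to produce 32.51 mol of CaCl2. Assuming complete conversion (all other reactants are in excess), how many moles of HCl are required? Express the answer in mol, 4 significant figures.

65.02 mol

n(CaCl2) = 32.51 mol
n(HCl) = (2/1) × 32.51 = 65.02 mol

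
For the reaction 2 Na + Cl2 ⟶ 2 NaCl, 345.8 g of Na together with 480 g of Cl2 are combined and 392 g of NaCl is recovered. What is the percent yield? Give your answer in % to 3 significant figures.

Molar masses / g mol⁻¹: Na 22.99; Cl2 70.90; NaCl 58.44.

49.5 %

n(Na) = 345.8 / 22.99 = 15.04 mol
n(Cl2) = 480.0 / 70.90 = 6.770 mol
n/ν → Na: 7.520, Cl2: 6.770; Cl2 is limiting.
theoretical n(NaCl) = (2/1) × 6.770 = 13.54 mol → 791.3 g
% yield = 392 / 791.3 × 100 = 49.54 %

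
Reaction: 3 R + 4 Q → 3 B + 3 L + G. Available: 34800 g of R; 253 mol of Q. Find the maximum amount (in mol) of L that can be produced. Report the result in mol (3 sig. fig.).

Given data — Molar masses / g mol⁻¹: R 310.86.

n(R) = 34800 / 310.86 = 111.9 mol
n(Q) = 253.0 mol
n/ν for R = 111.9/3 = 37.30
n/ν for Q = 253.0/4 = 63.25
Smallest n/ν is R → limiting reagent.
n(L) = (3/3) × 111.9 = 111.9 mol

112 mol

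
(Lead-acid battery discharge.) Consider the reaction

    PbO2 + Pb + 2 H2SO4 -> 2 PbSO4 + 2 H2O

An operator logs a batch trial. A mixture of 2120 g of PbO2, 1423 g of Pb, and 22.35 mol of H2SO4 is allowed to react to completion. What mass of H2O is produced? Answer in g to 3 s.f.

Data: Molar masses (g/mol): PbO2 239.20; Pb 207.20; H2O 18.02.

n(PbO2) = 2120 / 239.20 = 8.863 mol
n(Pb) = 1423 / 207.20 = 6.868 mol
n(H2SO4) = 22.35 mol
n/ν for PbO2 = 8.863/1 = 8.863
n/ν for Pb = 6.868/1 = 6.868
n/ν for H2SO4 = 22.35/2 = 11.18
Smallest n/ν is Pb → limiting reagent.
n(H2O) = (2/1) × 6.868 = 13.74 mol
mass = 13.74 × 18.02 = 247.6 g

248 g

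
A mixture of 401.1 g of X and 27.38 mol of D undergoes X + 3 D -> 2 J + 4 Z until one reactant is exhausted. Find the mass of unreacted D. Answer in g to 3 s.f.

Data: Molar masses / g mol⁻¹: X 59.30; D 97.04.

688 g

n(X) = 401.1 / 59.30 = 6.764 mol
n(D) = 27.38 mol
n/ν for X = 6.764/1 = 6.764
n/ν for D = 27.38/3 = 9.127
Smallest n/ν is X → limiting reagent.
D consumed = (3/1) × 6.764 = 20.29 mol
D remaining = 27.38 − 20.29 = 7.090 mol
mass = 7.090 × 97.04 = 688.0 g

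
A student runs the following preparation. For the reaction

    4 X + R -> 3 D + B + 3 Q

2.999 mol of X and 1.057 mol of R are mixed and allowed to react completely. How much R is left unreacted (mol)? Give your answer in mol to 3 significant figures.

n(X) = 2.999 mol
n(R) = 1.057 mol
n/ν for X = 2.999/4 = 0.7498
n/ν for R = 1.057/1 = 1.057
Smallest n/ν is X → limiting reagent.
R consumed = (1/4) × 2.999 = 0.7498 mol
R remaining = 1.057 − 0.7498 = 0.3072 mol

0.307 mol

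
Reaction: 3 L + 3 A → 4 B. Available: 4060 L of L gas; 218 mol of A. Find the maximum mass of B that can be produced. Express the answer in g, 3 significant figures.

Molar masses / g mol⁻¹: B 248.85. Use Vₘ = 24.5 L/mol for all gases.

55000 g

n(L) = 4060 / 24.5 = 165.7 mol
n(A) = 218.0 mol
n/ν for L = 165.7/3 = 55.23
n/ν for A = 218.0/3 = 72.67
Smallest n/ν is L → limiting reagent.
n(B) = (4/3) × 165.7 = 220.9 mol
mass = 220.9 × 248.85 = 54970 g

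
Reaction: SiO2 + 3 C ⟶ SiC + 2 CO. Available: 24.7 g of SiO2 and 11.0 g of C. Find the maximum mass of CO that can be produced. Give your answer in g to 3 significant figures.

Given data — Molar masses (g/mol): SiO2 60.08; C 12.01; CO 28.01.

n(SiO2) = 24.70 / 60.08 = 0.4111 mol
n(C) = 11.00 / 12.01 = 0.9159 mol
n/ν → SiO2: 0.4111, C: 0.3053; C is limiting.
n(CO) = (2/3) × 0.9159 = 0.6106 mol
mass = 0.6106 × 28.01 = 17.10 g

17.1 g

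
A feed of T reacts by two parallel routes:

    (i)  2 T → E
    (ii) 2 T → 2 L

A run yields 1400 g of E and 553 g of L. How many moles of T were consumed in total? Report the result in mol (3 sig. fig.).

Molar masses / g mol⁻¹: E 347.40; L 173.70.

n(E) = 1400 / 347.40 = 4.030 mol
n(L) = 553 / 173.70 = 3.184 mol
n(T) via (i) = (2/1)×4.030 = 8.060 mol
n(T) via (ii) = (2/2)×3.184 = 3.184 mol
total n(T) = 8.060 + 3.184 = 11.24 mol

11.2 mol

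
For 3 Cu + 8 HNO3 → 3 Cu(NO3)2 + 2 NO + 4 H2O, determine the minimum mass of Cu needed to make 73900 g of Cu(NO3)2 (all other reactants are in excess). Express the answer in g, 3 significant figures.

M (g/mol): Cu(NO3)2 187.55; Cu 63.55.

25000 g

n(Cu(NO3)2) = 73900 / 187.55 = 394.0 mol
n(Cu) = (3/3) × 394.0 = 394.0 mol
mass = 394.0 × 63.55 = 25040 g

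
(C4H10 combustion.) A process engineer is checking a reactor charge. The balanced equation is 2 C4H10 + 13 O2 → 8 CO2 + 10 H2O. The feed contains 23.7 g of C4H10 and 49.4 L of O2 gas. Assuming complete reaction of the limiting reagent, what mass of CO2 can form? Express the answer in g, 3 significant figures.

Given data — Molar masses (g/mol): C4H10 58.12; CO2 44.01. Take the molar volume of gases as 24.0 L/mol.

55.7 g

n(C4H10) = 23.70 / 58.12 = 0.4078 mol
n(O2) = 49.40 / 24.0 = 2.058 mol
n/ν → C4H10: 0.2039, O2: 0.1583; O2 is limiting.
n(CO2) = (8/13) × 2.058 = 1.266 mol
mass = 1.266 × 44.01 = 55.72 g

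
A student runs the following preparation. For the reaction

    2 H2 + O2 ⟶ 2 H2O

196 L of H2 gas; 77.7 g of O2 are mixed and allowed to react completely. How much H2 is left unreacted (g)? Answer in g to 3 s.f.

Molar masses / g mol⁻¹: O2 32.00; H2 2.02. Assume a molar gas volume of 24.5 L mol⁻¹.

6.35 g

n(H2) = 196.0 / 24.5 = 8.000 mol
n(O2) = 77.70 / 32.00 = 2.428 mol
n/ν → H2: 4.000, O2: 2.428; O2 is limiting.
H2 consumed = (2/1) × 2.428 = 4.856 mol
H2 remaining = 8.000 − 4.856 = 3.144 mol
mass = 3.144 × 2.02 = 6.351 g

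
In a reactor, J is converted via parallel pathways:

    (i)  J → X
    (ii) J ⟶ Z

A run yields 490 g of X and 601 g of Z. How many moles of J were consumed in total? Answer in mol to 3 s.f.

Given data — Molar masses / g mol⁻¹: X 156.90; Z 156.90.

n(X) = 490 / 156.90 = 3.123 mol
n(Z) = 601 / 156.90 = 3.830 mol
n(J) via (i) = (1/1)×3.123 = 3.123 mol
n(J) via (ii) = (1/1)×3.830 = 3.830 mol
total n(J) = 3.123 + 3.830 = 6.953 mol

6.95 mol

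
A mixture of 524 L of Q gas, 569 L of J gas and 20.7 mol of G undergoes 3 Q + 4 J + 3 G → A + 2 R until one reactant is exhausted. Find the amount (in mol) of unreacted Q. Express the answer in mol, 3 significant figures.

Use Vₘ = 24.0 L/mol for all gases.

4.05 mol

n(Q) = 524.0 / 24.0 = 21.83 mol
n(J) = 569.0 / 24.0 = 23.71 mol
n(G) = 20.70 mol
n/ν for Q = 21.83/3 = 7.277
n/ν for J = 23.71/4 = 5.928
n/ν for G = 20.70/3 = 6.900
Smallest n/ν is J → limiting reagent.
Q consumed = (3/4) × 23.71 = 17.78 mol
Q remaining = 21.83 − 17.78 = 4.050 mol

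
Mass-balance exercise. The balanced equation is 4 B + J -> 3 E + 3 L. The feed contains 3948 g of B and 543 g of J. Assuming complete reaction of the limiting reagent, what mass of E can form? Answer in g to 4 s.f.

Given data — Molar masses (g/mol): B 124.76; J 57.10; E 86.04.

2042 g

n(B) = 3948 / 124.76 = 31.64 mol
n(J) = 543.0 / 57.10 = 9.510 mol
n/ν for B = 31.64/4 = 7.910
n/ν for J = 9.510/1 = 9.510
Smallest n/ν is B → limiting reagent.
n(E) = (3/4) × 31.64 = 23.73 mol
mass = 23.73 × 86.04 = 2042 g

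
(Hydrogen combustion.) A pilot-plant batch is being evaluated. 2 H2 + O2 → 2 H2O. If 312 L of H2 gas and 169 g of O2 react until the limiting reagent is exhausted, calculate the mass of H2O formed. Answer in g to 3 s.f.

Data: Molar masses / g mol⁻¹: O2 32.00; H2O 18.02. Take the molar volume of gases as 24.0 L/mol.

n(H2) = 312.0 / 24.0 = 13.00 mol
n(O2) = 169.0 / 32.00 = 5.281 mol
n/ν for H2 = 13.00/2 = 6.500
n/ν for O2 = 5.281/1 = 5.281
Smallest n/ν is O2 → limiting reagent.
n(H2O) = (2/1) × 5.281 = 10.56 mol
mass = 10.56 × 18.02 = 190.3 g

190 g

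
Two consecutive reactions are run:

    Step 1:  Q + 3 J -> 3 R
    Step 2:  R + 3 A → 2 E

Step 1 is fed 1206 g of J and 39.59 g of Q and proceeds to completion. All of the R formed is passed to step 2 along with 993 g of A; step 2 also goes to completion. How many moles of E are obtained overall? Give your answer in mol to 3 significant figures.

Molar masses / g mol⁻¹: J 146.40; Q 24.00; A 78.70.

Step 1:
n(J) = 1206 / 146.40 = 8.238 mol
n(Q) = 39.59 / 24.00 = 1.650 mol
n/ν for J = 8.238/3 = 2.746
n/ν for Q = 1.650/1 = 1.650
Smallest n/ν is Q → limiting reagent.
n(R) produced = (3/1) × 1.650 = 4.950 mol
Step 2:
n(R) available = 4.950 mol
n(A) = 993.0 / 78.70 = 12.62 mol
n/ν for R = 4.950/1 = 4.950
n/ν for A = 12.62/3 = 4.207
Smallest n/ν is A → limiting reagent.
n(E) = (2/3) × 12.62 = 8.413 mol

8.41 mol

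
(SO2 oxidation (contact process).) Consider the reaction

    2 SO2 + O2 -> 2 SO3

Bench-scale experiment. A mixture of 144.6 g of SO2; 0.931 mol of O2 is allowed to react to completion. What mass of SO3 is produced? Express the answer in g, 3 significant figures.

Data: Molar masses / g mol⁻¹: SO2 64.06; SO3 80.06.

149 g

n(SO2) = 144.6 / 64.06 = 2.257 mol
n(O2) = 0.9310 mol
n/ν → SO2: 1.129, O2: 0.9310; O2 is limiting.
n(SO3) = (2/1) × 0.9310 = 1.862 mol
mass = 1.862 × 80.06 = 149.1 g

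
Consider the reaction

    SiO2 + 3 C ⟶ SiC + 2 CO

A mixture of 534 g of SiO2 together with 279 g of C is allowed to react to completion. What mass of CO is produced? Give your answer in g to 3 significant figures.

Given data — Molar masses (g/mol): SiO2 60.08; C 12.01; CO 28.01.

n(SiO2) = 534.0 / 60.08 = 8.888 mol
n(C) = 279.0 / 12.01 = 23.23 mol
n/ν for SiO2 = 8.888/1 = 8.888
n/ν for C = 23.23/3 = 7.743
Smallest n/ν is C → limiting reagent.
n(CO) = (2/3) × 23.23 = 15.49 mol
mass = 15.49 × 28.01 = 433.9 g

434 g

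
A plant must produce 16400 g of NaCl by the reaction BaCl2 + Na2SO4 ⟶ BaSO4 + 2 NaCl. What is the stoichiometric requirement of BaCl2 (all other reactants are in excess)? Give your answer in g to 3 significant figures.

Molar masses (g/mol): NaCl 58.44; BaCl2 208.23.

n(NaCl) = 16400 / 58.44 = 280.6 mol
n(BaCl2) = (1/2) × 280.6 = 140.3 mol
mass = 140.3 × 208.23 = 29210 g

29200 g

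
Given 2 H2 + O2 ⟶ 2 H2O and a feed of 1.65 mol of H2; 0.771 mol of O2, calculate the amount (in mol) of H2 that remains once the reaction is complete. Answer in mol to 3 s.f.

n(H2) = 1.650 mol
n(O2) = 0.7710 mol
n/ν → H2: 0.8250, O2: 0.7710; O2 is limiting.
H2 consumed = (2/1) × 0.7710 = 1.542 mol
H2 remaining = 1.650 − 1.542 = 0.1080 mol

0.108 mol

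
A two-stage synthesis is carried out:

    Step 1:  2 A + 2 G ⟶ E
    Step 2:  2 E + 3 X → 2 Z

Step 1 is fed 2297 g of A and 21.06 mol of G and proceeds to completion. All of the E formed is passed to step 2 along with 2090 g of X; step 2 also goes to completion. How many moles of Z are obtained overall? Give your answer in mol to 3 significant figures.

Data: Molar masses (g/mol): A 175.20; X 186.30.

Step 1:
n(A) = 2297 / 175.20 = 13.11 mol
n(G) = 21.06 mol
n/ν for A = 13.11/2 = 6.555
n/ν for G = 21.06/2 = 10.53
Smallest n/ν is A → limiting reagent.
n(E) produced = (1/2) × 13.11 = 6.555 mol
Step 2:
n(E) available = 6.555 mol
n(X) = 2090 / 186.30 = 11.22 mol
n/ν for E = 6.555/2 = 3.278
n/ν for X = 11.22/3 = 3.740
Smallest n/ν is E → limiting reagent.
n(Z) = (2/2) × 6.555 = 6.555 mol

6.56 mol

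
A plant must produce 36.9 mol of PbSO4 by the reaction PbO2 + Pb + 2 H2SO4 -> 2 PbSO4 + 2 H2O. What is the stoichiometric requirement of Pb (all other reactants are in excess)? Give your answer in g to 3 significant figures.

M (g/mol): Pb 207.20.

3820 g

n(PbSO4) = 36.90 mol
n(Pb) = (1/2) × 36.90 = 18.45 mol
mass = 18.45 × 207.20 = 3823 g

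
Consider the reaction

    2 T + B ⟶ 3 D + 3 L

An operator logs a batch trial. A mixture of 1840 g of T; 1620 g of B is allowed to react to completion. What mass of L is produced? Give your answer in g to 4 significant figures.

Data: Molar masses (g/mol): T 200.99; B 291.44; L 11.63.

159.7 g

n(T) = 1840 / 200.99 = 9.155 mol
n(B) = 1620 / 291.44 = 5.559 mol
n/ν for T = 9.155/2 = 4.578
n/ν for B = 5.559/1 = 5.559
Smallest n/ν is T → limiting reagent.
n(L) = (3/2) × 9.155 = 13.73 mol
mass = 13.73 × 11.63 = 159.7 g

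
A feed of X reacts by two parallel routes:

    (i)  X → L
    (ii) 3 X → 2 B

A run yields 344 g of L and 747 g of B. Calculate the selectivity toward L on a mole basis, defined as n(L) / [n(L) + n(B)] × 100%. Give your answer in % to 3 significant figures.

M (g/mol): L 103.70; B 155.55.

n(L) = 344 / 103.70 = 3.317 mol
n(B) = 747 / 155.55 = 4.802 mol
selectivity = 3.317/(3.317+4.802) × 100 = 40.85 %

40.9 %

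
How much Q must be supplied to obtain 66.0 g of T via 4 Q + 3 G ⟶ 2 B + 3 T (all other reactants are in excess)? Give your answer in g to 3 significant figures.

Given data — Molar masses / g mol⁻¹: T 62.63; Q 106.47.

n(T) = 66.0 / 62.63 = 1.054 mol
n(Q) = (4/3) × 1.054 = 1.405 mol
mass = 1.405 × 106.47 = 149.6 g

150 g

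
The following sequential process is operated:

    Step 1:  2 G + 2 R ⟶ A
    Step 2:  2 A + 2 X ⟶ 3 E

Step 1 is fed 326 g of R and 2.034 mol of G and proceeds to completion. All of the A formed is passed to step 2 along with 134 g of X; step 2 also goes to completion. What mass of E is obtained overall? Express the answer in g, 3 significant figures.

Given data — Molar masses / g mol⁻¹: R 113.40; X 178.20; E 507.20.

Step 1:
n(R) = 326.0 / 113.40 = 2.875 mol
n(G) = 2.034 mol
n/ν for R = 2.875/2 = 1.438
n/ν for G = 2.034/2 = 1.017
Smallest n/ν is G → limiting reagent.
n(A) produced = (1/2) × 2.034 = 1.017 mol
Step 2:
n(A) available = 1.017 mol
n(X) = 134.0 / 178.20 = 0.7520 mol
n/ν for A = 1.017/2 = 0.5085
n/ν for X = 0.7520/2 = 0.3760
Smallest n/ν is X → limiting reagent.
n(E) = (3/2) × 0.7520 = 1.128 mol
mass = 1.128 × 507.20 = 572.1 g

572 g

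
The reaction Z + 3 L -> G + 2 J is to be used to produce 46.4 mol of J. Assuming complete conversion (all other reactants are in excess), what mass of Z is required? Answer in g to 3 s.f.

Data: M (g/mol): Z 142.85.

3310 g

n(J) = 46.40 mol
n(Z) = (1/2) × 46.40 = 23.20 mol
mass = 23.20 × 142.85 = 3314 g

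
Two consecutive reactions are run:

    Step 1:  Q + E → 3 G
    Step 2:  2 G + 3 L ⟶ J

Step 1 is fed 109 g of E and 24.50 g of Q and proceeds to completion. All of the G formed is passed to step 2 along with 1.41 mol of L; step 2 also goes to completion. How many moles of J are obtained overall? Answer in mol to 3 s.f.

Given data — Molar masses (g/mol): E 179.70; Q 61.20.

Step 1:
n(E) = 109.0 / 179.70 = 0.6066 mol
n(Q) = 24.50 / 61.20 = 0.4003 mol
n/ν → E: 0.6066, Q: 0.4003; Q is limiting.
n(G) produced = (3/1) × 0.4003 = 1.201 mol
Step 2:
n(G) available = 1.201 mol
n(L) = 1.410 mol
n/ν → G: 0.6005, L: 0.4700; L is limiting.
n(J) = (1/3) × 1.410 = 0.4700 mol

0.470 mol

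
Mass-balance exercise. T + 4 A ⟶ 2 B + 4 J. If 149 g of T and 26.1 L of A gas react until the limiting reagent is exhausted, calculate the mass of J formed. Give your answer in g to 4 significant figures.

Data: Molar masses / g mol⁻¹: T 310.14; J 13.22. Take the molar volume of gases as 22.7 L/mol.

n(T) = 149.0 / 310.14 = 0.4804 mol
n(A) = 26.10 / 22.7 = 1.150 mol
n/ν → T: 0.4804, A: 0.2875; A is limiting.
n(J) = (4/4) × 1.150 = 1.150 mol
mass = 1.150 × 13.22 = 15.20 g

15.20 g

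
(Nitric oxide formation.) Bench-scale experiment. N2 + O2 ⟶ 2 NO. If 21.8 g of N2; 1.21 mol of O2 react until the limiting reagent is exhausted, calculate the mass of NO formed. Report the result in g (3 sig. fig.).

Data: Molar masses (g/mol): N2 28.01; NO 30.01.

46.7 g

n(N2) = 21.80 / 28.01 = 0.7783 mol
n(O2) = 1.210 mol
n/ν for N2 = 0.7783/1 = 0.7783
n/ν for O2 = 1.210/1 = 1.210
Smallest n/ν is N2 → limiting reagent.
n(NO) = (2/1) × 0.7783 = 1.557 mol
mass = 1.557 × 30.01 = 46.73 g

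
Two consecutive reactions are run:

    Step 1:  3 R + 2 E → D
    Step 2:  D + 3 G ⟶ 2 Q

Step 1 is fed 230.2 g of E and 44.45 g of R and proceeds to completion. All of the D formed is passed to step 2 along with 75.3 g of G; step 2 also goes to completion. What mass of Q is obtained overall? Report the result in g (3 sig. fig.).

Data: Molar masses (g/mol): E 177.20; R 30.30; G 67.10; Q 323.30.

242 g

Step 1:
n(E) = 230.2 / 177.20 = 1.299 mol
n(R) = 44.45 / 30.30 = 1.467 mol
n/ν → E: 0.6495, R: 0.4890; R is limiting.
n(D) produced = (1/3) × 1.467 = 0.4890 mol
Step 2:
n(D) available = 0.4890 mol
n(G) = 75.30 / 67.10 = 1.122 mol
n/ν → D: 0.4890, G: 0.3740; G is limiting.
n(Q) = (2/3) × 1.122 = 0.7480 mol
mass = 0.7480 × 323.30 = 241.8 g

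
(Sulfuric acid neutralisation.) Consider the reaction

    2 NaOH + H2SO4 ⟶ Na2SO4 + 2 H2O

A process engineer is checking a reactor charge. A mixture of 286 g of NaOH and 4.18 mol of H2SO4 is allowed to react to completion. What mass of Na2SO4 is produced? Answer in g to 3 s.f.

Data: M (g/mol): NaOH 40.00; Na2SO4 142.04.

508 g

n(NaOH) = 286.0 / 40.00 = 7.150 mol
n(H2SO4) = 4.180 mol
n/ν → NaOH: 3.575, H2SO4: 4.180; NaOH is limiting.
n(Na2SO4) = (1/2) × 7.150 = 3.575 mol
mass = 3.575 × 142.04 = 507.8 g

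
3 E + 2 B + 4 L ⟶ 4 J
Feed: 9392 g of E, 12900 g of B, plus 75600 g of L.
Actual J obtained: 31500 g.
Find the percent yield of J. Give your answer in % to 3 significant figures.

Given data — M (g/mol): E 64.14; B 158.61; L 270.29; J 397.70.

48.7 %

n(E) = 9392 / 64.14 = 146.4 mol
n(B) = 12900 / 158.61 = 81.33 mol
n(L) = 75600 / 270.29 = 279.7 mol
n/ν → E: 48.80, B: 40.67, L: 69.93; B is limiting.
theoretical n(J) = (4/2) × 81.33 = 162.7 mol → 64710 g
% yield = 31500 / 64710 × 100 = 48.68 %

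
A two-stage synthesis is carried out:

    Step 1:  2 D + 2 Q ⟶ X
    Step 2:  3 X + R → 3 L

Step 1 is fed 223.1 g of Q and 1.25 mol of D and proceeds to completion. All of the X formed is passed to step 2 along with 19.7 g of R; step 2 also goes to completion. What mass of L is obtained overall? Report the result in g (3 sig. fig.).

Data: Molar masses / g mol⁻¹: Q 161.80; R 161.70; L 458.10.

167 g

Step 1:
n(Q) = 223.1 / 161.80 = 1.379 mol
n(D) = 1.250 mol
n/ν for Q = 1.379/2 = 0.6895
n/ν for D = 1.250/2 = 0.6250
Smallest n/ν is D → limiting reagent.
n(X) produced = (1/2) × 1.250 = 0.6250 mol
Step 2:
n(X) available = 0.6250 mol
n(R) = 19.70 / 161.70 = 0.1218 mol
n/ν for X = 0.6250/3 = 0.2083
n/ν for R = 0.1218/1 = 0.1218
Smallest n/ν is R → limiting reagent.
n(L) = (3/1) × 0.1218 = 0.3654 mol
mass = 0.3654 × 458.10 = 167.4 g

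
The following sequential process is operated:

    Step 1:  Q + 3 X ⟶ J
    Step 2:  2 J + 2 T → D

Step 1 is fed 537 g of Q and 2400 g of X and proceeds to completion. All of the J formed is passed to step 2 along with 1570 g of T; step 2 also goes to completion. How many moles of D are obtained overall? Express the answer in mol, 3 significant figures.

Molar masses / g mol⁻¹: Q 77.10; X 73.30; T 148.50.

3.48 mol

Step 1:
n(Q) = 537.0 / 77.10 = 6.965 mol
n(X) = 2400 / 73.30 = 32.74 mol
n/ν → Q: 6.965, X: 10.91; Q is limiting.
n(J) produced = (1/1) × 6.965 = 6.965 mol
Step 2:
n(J) available = 6.965 mol
n(T) = 1570 / 148.50 = 10.57 mol
n/ν → J: 3.483, T: 5.285; J is limiting.
n(D) = (1/2) × 6.965 = 3.483 mol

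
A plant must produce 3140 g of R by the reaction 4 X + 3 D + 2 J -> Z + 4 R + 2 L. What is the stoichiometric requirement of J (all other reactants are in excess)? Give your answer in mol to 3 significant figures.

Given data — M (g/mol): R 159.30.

n(R) = 3140 / 159.30 = 19.71 mol
n(J) = (2/4) × 19.71 = 9.855 mol

9.86 mol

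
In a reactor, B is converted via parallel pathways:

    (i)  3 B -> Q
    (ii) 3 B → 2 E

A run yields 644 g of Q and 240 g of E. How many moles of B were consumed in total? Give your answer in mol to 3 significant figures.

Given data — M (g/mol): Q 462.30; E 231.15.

n(Q) = 644 / 462.30 = 1.393 mol
n(E) = 240 / 231.15 = 1.038 mol
n(B) via (i) = (3/1)×1.393 = 4.179 mol
n(B) via (ii) = (3/2)×1.038 = 1.557 mol
total n(B) = 4.179 + 1.557 = 5.736 mol

5.74 mol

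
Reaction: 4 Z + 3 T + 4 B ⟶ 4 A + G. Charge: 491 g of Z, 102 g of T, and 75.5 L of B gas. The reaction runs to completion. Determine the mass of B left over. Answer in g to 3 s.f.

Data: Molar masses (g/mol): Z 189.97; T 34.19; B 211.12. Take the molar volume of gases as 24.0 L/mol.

n(Z) = 491.0 / 189.97 = 2.585 mol
n(T) = 102.0 / 34.19 = 2.983 mol
n(B) = 75.50 / 24.0 = 3.146 mol
n/ν for Z = 2.585/4 = 0.6463
n/ν for T = 2.983/3 = 0.9943
n/ν for B = 3.146/4 = 0.7865
Smallest n/ν is Z → limiting reagent.
B consumed = (4/4) × 2.585 = 2.585 mol
B remaining = 3.146 − 2.585 = 0.5610 mol
mass = 0.5610 × 211.12 = 118.4 g

118 g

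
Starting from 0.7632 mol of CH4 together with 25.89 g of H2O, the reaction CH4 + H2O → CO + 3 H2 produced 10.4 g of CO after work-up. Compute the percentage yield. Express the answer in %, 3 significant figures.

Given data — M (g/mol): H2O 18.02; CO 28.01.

n(CH4) = 0.7632 mol
n(H2O) = 25.89 / 18.02 = 1.437 mol
n/ν for CH4 = 0.7632/1 = 0.7632
n/ν for H2O = 1.437/1 = 1.437
Smallest n/ν is CH4 → limiting reagent.
theoretical n(CO) = (1/1) × 0.7632 = 0.7632 mol → 21.38 g
% yield = 10.4 / 21.38 × 100 = 48.64 %

48.6 %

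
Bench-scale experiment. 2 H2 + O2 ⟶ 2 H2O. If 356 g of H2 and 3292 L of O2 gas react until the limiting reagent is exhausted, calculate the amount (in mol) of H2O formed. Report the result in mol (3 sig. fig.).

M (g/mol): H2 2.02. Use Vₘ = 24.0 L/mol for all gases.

176 mol

n(H2) = 356.0 / 2.02 = 176.2 mol
n(O2) = 3292 / 24.0 = 137.2 mol
n/ν for H2 = 176.2/2 = 88.10
n/ν for O2 = 137.2/1 = 137.2
Smallest n/ν is H2 → limiting reagent.
n(H2O) = (2/2) × 176.2 = 176.2 mol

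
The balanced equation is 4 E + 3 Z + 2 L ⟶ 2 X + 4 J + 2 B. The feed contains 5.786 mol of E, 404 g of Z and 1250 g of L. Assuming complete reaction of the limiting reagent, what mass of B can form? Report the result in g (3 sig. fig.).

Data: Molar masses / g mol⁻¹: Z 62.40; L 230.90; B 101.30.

n(E) = 5.786 mol
n(Z) = 404.0 / 62.40 = 6.474 mol
n(L) = 1250 / 230.90 = 5.414 mol
n/ν for E = 5.786/4 = 1.447
n/ν for Z = 6.474/3 = 2.158
n/ν for L = 5.414/2 = 2.707
Smallest n/ν is E → limiting reagent.
n(B) = (2/4) × 5.786 = 2.893 mol
mass = 2.893 × 101.30 = 293.1 g

293 g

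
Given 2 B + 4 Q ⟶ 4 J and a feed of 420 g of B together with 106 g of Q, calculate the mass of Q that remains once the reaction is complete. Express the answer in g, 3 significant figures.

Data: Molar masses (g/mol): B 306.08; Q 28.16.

28.7 g

n(B) = 420.0 / 306.08 = 1.372 mol
n(Q) = 106.0 / 28.16 = 3.764 mol
n/ν for B = 1.372/2 = 0.6860
n/ν for Q = 3.764/4 = 0.9410
Smallest n/ν is B → limiting reagent.
Q consumed = (4/2) × 1.372 = 2.744 mol
Q remaining = 3.764 − 2.744 = 1.020 mol
mass = 1.020 × 28.16 = 28.72 g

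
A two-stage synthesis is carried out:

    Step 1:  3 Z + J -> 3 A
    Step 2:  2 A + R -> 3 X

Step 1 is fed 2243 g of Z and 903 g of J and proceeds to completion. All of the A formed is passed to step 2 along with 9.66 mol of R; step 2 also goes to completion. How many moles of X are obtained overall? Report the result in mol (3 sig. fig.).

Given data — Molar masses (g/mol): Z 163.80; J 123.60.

Step 1:
n(Z) = 2243 / 163.80 = 13.69 mol
n(J) = 903.0 / 123.60 = 7.306 mol
n/ν for Z = 13.69/3 = 4.563
n/ν for J = 7.306/1 = 7.306
Smallest n/ν is Z → limiting reagent.
n(A) produced = (3/3) × 13.69 = 13.69 mol
Step 2:
n(A) available = 13.69 mol
n(R) = 9.660 mol
n/ν for A = 13.69/2 = 6.845
n/ν for R = 9.660/1 = 9.660
Smallest n/ν is A → limiting reagent.
n(X) = (3/2) × 13.69 = 20.54 mol

20.5 mol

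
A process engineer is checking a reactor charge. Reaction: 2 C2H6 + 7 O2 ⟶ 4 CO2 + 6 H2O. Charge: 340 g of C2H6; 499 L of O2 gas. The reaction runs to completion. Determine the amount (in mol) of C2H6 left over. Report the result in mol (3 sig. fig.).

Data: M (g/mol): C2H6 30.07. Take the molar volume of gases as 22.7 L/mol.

n(C2H6) = 340.0 / 30.07 = 11.31 mol
n(O2) = 499.0 / 22.7 = 21.98 mol
n/ν → C2H6: 5.655, O2: 3.140; O2 is limiting.
C2H6 consumed = (2/7) × 21.98 = 6.280 mol
C2H6 remaining = 11.31 − 6.280 = 5.030 mol

5.03 mol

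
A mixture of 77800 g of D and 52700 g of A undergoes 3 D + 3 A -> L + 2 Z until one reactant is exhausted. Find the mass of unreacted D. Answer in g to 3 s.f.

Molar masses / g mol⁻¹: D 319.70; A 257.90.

n(D) = 77800 / 319.70 = 243.4 mol
n(A) = 52700 / 257.90 = 204.3 mol
n/ν for D = 243.4/3 = 81.13
n/ν for A = 204.3/3 = 68.10
Smallest n/ν is A → limiting reagent.
D consumed = (3/3) × 204.3 = 204.3 mol
D remaining = 243.4 − 204.3 = 39.10 mol
mass = 39.10 × 319.70 = 12500 g

12500 g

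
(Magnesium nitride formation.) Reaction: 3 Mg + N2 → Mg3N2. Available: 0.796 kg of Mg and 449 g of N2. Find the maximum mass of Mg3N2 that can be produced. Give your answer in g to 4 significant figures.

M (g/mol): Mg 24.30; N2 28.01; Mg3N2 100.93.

1102 g

n(Mg) = 0.7960×1000 / 24.30 = 32.76 mol
n(N2) = 449.0 / 28.01 = 16.03 mol
n/ν for Mg = 32.76/3 = 10.92
n/ν for N2 = 16.03/1 = 16.03
Smallest n/ν is Mg → limiting reagent.
n(Mg3N2) = (1/3) × 32.76 = 10.92 mol
mass = 10.92 × 100.93 = 1102 g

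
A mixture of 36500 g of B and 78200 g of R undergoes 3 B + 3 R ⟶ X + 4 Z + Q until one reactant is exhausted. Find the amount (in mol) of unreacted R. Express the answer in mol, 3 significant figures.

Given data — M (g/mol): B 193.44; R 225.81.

158 mol

n(B) = 36500 / 193.44 = 188.7 mol
n(R) = 78200 / 225.81 = 346.3 mol
n/ν → B: 62.90, R: 115.4; B is limiting.
R consumed = (3/3) × 188.7 = 188.7 mol
R remaining = 346.3 − 188.7 = 157.6 mol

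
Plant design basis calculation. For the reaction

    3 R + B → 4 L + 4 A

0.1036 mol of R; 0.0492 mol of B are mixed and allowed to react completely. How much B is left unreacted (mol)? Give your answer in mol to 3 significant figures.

n(R) = 0.1036 mol
n(B) = 0.04920 mol
n/ν for R = 0.1036/3 = 0.03453
n/ν for B = 0.04920/1 = 0.04920
Smallest n/ν is R → limiting reagent.
B consumed = (1/3) × 0.1036 = 0.03453 mol
B remaining = 0.04920 − 0.03453 = 0.01467 mol

0.0147 mol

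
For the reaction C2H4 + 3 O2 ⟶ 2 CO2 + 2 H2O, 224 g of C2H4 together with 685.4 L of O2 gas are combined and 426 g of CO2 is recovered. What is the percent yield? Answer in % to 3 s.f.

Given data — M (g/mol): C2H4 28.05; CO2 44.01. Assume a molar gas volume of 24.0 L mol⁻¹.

60.6 %

n(C2H4) = 224.0 / 28.05 = 7.986 mol
n(O2) = 685.4 / 24.0 = 28.56 mol
n/ν → C2H4: 7.986, O2: 9.520; C2H4 is limiting.
theoretical n(CO2) = (2/1) × 7.986 = 15.97 mol → 702.8 g
% yield = 426 / 702.8 × 100 = 60.61 %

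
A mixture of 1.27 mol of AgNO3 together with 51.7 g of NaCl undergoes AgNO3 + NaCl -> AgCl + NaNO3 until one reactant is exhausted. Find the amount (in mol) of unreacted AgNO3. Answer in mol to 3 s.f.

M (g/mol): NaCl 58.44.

n(AgNO3) = 1.270 mol
n(NaCl) = 51.70 / 58.44 = 0.8847 mol
n/ν for AgNO3 = 1.270/1 = 1.270
n/ν for NaCl = 0.8847/1 = 0.8847
Smallest n/ν is NaCl → limiting reagent.
AgNO3 consumed = (1/1) × 0.8847 = 0.8847 mol
AgNO3 remaining = 1.270 − 0.8847 = 0.3853 mol

0.385 mol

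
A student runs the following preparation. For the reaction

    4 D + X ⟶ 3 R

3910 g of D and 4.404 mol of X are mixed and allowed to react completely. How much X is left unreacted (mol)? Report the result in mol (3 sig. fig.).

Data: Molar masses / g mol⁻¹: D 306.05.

1.21 mol

n(D) = 3910 / 306.05 = 12.78 mol
n(X) = 4.404 mol
n/ν → D: 3.195, X: 4.404; D is limiting.
X consumed = (1/4) × 12.78 = 3.195 mol
X remaining = 4.404 − 3.195 = 1.209 mol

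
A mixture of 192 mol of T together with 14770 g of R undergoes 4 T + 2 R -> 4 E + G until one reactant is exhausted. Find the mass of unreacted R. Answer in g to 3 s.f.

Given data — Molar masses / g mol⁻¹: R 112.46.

n(T) = 192.0 mol
n(R) = 14770 / 112.46 = 131.3 mol
n/ν for T = 192.0/4 = 48.00
n/ν for R = 131.3/2 = 65.65
Smallest n/ν is T → limiting reagent.
R consumed = (2/4) × 192.0 = 96.00 mol
R remaining = 131.3 − 96.00 = 35.30 mol
mass = 35.30 × 112.46 = 3970 g

3970 g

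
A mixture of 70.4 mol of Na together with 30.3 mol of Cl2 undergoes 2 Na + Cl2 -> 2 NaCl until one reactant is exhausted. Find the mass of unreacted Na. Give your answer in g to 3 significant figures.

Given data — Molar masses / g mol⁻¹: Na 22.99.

n(Na) = 70.40 mol
n(Cl2) = 30.30 mol
n/ν → Na: 35.20, Cl2: 30.30; Cl2 is limiting.
Na consumed = (2/1) × 30.30 = 60.60 mol
Na remaining = 70.40 − 60.60 = 9.800 mol
mass = 9.800 × 22.99 = 225.3 g

225 g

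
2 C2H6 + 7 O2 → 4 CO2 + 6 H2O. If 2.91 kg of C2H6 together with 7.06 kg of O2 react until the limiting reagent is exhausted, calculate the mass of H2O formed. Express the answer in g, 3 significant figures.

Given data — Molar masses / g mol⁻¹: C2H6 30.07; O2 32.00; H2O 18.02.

n(C2H6) = 2.910×1000 / 30.07 = 96.77 mol
n(O2) = 7.060×1000 / 32.00 = 220.6 mol
n/ν for C2H6 = 96.77/2 = 48.39
n/ν for O2 = 220.6/7 = 31.51
Smallest n/ν is O2 → limiting reagent.
n(H2O) = (6/7) × 220.6 = 189.1 mol
mass = 189.1 × 18.02 = 3408 g

3410 g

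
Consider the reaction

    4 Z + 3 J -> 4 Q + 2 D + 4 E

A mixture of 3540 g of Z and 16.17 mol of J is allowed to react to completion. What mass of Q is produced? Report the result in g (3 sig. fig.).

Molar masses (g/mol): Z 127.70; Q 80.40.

1730 g

n(Z) = 3540 / 127.70 = 27.72 mol
n(J) = 16.17 mol
n/ν for Z = 27.72/4 = 6.930
n/ν for J = 16.17/3 = 5.390
Smallest n/ν is J → limiting reagent.
n(Q) = (4/3) × 16.17 = 21.56 mol
mass = 21.56 × 80.40 = 1733 g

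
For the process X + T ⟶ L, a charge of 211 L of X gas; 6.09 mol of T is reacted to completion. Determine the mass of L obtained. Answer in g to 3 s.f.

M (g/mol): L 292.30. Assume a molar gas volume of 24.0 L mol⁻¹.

1780 g

n(X) = 211.0 / 24.0 = 8.792 mol
n(T) = 6.090 mol
n/ν for X = 8.792/1 = 8.792
n/ν for T = 6.090/1 = 6.090
Smallest n/ν is T → limiting reagent.
n(L) = (1/1) × 6.090 = 6.090 mol
mass = 6.090 × 292.30 = 1780 g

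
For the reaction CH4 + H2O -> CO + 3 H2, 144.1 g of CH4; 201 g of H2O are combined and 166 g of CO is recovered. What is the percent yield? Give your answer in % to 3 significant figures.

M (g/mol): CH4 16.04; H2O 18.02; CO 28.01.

66.0 %

n(CH4) = 144.1 / 16.04 = 8.984 mol
n(H2O) = 201.0 / 18.02 = 11.15 mol
n/ν → CH4: 8.984, H2O: 11.15; CH4 is limiting.
theoretical n(CO) = (1/1) × 8.984 = 8.984 mol → 251.6 g
% yield = 166 / 251.6 × 100 = 65.98 %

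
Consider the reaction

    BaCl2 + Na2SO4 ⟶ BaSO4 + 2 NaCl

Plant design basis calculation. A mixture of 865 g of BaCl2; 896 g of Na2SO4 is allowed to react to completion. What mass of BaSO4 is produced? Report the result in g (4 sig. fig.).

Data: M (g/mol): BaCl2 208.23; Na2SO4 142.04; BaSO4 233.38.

n(BaCl2) = 865.0 / 208.23 = 4.154 mol
n(Na2SO4) = 896.0 / 142.04 = 6.308 mol
n/ν for BaCl2 = 4.154/1 = 4.154
n/ν for Na2SO4 = 6.308/1 = 6.308
Smallest n/ν is BaCl2 → limiting reagent.
n(BaSO4) = (1/1) × 4.154 = 4.154 mol
mass = 4.154 × 233.38 = 969.5 g

969.5 g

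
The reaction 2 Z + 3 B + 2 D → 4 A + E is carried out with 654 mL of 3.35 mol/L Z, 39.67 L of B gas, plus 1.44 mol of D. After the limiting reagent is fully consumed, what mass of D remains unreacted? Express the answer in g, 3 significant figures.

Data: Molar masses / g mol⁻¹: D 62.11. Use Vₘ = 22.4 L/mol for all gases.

n(Z) = 3.35 × 654.0/1000 = 2.191 mol
n(B) = 39.67 / 22.4 = 1.771 mol
n(D) = 1.440 mol
n/ν for Z = 2.191/2 = 1.096
n/ν for B = 1.771/3 = 0.5903
n/ν for D = 1.440/2 = 0.7200
Smallest n/ν is B → limiting reagent.
D consumed = (2/3) × 1.771 = 1.181 mol
D remaining = 1.440 − 1.181 = 0.2590 mol
mass = 0.2590 × 62.11 = 16.09 g

16.1 g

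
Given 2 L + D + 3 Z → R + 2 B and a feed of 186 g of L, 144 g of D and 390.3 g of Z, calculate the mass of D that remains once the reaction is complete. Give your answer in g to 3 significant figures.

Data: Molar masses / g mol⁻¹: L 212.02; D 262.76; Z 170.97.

n(L) = 186.0 / 212.02 = 0.8773 mol
n(D) = 144.0 / 262.76 = 0.5480 mol
n(Z) = 390.3 / 170.97 = 2.283 mol
n/ν for L = 0.8773/2 = 0.4387
n/ν for D = 0.5480/1 = 0.5480
n/ν for Z = 2.283/3 = 0.7610
Smallest n/ν is L → limiting reagent.
D consumed = (1/2) × 0.8773 = 0.4387 mol
D remaining = 0.5480 − 0.4387 = 0.1093 mol
mass = 0.1093 × 262.76 = 28.72 g

28.7 g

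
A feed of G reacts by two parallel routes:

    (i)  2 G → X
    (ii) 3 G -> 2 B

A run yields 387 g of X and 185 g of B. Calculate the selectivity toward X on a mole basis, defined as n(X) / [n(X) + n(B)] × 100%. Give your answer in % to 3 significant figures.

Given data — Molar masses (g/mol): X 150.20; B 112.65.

n(X) = 387 / 150.20 = 2.577 mol
n(B) = 185 / 112.65 = 1.642 mol
selectivity = 2.577/(2.577+1.642) × 100 = 61.08 %

61.1 %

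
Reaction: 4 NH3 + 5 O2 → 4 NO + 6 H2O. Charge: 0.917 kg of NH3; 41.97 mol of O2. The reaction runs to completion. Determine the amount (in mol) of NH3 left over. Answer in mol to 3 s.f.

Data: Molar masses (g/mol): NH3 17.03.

n(NH3) = 0.9170×1000 / 17.03 = 53.85 mol
n(O2) = 41.97 mol
n/ν → NH3: 13.46, O2: 8.394; O2 is limiting.
NH3 consumed = (4/5) × 41.97 = 33.58 mol
NH3 remaining = 53.85 − 33.58 = 20.27 mol

20.3 mol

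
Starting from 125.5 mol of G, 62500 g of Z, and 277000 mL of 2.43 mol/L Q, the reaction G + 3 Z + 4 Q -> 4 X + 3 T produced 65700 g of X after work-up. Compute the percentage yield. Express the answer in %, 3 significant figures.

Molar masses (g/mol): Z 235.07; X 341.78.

54.2 %

n(G) = 125.5 mol
n(Z) = 62500 / 235.07 = 265.9 mol
n(Q) = 2.43 × 277000/1000 = 673.1 mol
n/ν for G = 125.5/1 = 125.5
n/ν for Z = 265.9/3 = 88.63
n/ν for Q = 673.1/4 = 168.3
Smallest n/ν is Z → limiting reagent.
theoretical n(X) = (4/3) × 265.9 = 354.5 mol → 121200 g
% yield = 65700 / 121200 × 100 = 54.21 %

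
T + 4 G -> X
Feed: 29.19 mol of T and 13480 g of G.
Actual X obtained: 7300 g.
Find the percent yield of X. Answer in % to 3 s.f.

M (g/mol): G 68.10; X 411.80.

n(T) = 29.19 mol
n(G) = 13480 / 68.10 = 197.9 mol
n/ν for T = 29.19/1 = 29.19
n/ν for G = 197.9/4 = 49.48
Smallest n/ν is T → limiting reagent.
theoretical n(X) = (1/1) × 29.19 = 29.19 mol → 12020 g
% yield = 7300 / 12020 × 100 = 60.73 %

60.7 %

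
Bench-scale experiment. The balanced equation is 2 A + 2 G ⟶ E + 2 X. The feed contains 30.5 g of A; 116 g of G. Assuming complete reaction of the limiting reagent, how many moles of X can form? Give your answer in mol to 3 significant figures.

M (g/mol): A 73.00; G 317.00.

n(A) = 30.50 / 73.00 = 0.4178 mol
n(G) = 116.0 / 317.00 = 0.3659 mol
n/ν for A = 0.4178/2 = 0.2089
n/ν for G = 0.3659/2 = 0.1830
Smallest n/ν is G → limiting reagent.
n(X) = (2/2) × 0.3659 = 0.3659 mol

0.366 mol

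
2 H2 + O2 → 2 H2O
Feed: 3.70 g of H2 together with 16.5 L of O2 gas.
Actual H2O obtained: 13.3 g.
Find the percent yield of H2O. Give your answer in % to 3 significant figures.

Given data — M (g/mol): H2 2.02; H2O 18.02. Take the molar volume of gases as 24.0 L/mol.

53.7 %

n(H2) = 3.700 / 2.02 = 1.832 mol
n(O2) = 16.50 / 24.0 = 0.6875 mol
n/ν for H2 = 1.832/2 = 0.9160
n/ν for O2 = 0.6875/1 = 0.6875
Smallest n/ν is O2 → limiting reagent.
theoretical n(H2O) = (2/1) × 0.6875 = 1.375 mol → 24.78 g
% yield = 13.3 / 24.78 × 100 = 53.67 %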